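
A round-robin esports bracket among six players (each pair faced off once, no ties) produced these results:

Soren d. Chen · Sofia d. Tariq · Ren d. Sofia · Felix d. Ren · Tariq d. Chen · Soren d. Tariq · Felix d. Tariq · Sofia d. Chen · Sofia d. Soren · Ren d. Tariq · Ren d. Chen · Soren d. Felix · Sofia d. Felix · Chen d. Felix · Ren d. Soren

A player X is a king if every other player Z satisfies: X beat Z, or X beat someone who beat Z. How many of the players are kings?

Felix reaches everyone (king).
Ren reaches everyone (king).
Sofia reaches everyone (king).
Soren cannot reach Sofia in two steps.
Tariq cannot reach Ren, Sofia, Soren in two steps.
Chen cannot reach Sofia, Soren in two steps.
Kings: Felix, Ren, Sofia — 3.

3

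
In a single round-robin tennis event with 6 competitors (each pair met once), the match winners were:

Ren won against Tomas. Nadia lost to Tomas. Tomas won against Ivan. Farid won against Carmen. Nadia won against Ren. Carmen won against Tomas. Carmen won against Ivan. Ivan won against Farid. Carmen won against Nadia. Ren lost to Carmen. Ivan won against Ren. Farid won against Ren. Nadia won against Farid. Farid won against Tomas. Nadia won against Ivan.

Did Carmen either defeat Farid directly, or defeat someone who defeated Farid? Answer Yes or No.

Yes

Carmen did not beat Farid directly.
Carmen beat Ren, Ivan, Nadia, Tomas. Of those, Ivan beat Farid.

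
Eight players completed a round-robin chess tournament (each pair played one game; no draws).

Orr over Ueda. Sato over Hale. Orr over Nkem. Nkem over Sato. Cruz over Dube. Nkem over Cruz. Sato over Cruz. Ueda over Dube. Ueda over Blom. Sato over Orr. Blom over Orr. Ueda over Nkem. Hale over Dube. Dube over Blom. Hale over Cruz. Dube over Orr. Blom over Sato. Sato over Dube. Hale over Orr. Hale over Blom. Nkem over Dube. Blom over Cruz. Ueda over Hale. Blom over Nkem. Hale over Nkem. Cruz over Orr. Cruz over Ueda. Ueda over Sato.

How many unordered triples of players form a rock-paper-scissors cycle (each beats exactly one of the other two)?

Win totals: Blom 4, Dube 2, Nkem 3, Ueda 5, Hale 5, Cruz 3, Orr 2, Sato 4.
A player with w wins dominates both others in C(w,2) triples; summing gives 6 + 1 + 3 + 10 + 10 + 3 + 1 + 6 = 40 transitive triples.
Total triples C(8,3) = 56, so cyclic triples = 56 − 40 = 16.

16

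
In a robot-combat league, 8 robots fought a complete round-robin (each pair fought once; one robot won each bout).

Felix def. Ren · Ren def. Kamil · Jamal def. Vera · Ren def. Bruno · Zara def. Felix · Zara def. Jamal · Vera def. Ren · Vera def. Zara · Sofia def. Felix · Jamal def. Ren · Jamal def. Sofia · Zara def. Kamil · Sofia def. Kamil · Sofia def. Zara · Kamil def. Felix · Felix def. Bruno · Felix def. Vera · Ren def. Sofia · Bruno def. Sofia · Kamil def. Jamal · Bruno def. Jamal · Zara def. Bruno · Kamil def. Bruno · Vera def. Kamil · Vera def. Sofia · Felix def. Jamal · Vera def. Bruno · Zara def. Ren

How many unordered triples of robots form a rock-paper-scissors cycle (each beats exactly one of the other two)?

17

Win totals: Vera 5, Felix 4, Bruno 2, Jamal 3, Kamil 3, Zara 5, Sofia 3, Ren 3.
A robot with w wins dominates both others in C(w,2) triples; summing gives 10 + 6 + 1 + 3 + 3 + 10 + 3 + 3 = 39 transitive triples.
Total triples C(8,3) = 56, so cyclic triples = 56 − 39 = 17.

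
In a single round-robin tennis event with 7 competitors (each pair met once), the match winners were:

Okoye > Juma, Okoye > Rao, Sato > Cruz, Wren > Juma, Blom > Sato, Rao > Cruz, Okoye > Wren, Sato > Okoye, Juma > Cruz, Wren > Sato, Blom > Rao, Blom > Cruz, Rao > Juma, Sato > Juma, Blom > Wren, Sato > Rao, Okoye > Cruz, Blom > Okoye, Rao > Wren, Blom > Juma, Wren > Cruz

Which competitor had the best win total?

Win totals: Wren 3, Okoye 4, Sato 4, Blom 6, Juma 1, Rao 3, Cruz 0.
Blom leads with 6 wins (next highest: 4).

Blom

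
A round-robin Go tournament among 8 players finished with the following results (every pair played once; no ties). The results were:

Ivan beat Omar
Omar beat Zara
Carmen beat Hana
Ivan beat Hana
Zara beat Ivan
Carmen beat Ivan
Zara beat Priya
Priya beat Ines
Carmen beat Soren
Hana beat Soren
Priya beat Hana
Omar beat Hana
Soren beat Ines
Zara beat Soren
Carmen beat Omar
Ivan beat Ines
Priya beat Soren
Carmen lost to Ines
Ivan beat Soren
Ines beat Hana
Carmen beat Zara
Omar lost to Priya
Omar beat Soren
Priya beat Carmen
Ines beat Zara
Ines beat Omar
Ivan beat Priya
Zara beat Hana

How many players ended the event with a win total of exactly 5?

Win totals: Zara 4, Ivan 5, Soren 1, Hana 1, Carmen 5, Priya 5, Omar 3, Ines 4.
Exactly 5: Ivan, Carmen, Priya — 3 players.

3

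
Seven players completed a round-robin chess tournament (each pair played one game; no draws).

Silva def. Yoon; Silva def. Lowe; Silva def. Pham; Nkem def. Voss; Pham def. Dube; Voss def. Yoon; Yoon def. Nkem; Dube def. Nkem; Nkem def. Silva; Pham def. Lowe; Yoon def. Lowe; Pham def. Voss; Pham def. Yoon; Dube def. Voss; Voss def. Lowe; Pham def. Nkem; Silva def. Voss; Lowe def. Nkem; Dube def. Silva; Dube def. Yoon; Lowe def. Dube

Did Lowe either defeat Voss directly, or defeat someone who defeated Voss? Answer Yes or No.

Yes

Lowe did not beat Voss directly.
Lowe beat Nkem, Dube. Of those, Nkem beat Voss.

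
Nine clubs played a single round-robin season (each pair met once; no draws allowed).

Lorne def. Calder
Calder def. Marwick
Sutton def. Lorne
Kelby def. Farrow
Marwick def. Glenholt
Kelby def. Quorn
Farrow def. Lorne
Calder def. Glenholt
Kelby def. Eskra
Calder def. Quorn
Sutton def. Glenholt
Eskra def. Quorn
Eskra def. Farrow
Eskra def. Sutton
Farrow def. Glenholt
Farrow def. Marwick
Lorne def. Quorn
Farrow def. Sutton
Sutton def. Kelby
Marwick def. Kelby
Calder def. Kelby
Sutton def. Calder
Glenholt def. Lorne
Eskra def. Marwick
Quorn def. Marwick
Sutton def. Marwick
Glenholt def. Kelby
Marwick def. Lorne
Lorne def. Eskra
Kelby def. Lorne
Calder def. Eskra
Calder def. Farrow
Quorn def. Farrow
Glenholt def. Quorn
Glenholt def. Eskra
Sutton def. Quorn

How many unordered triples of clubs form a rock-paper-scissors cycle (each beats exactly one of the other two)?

23

Win totals: Quorn 2, Kelby 4, Glenholt 4, Marwick 3, Calder 6, Farrow 4, Sutton 6, Eskra 4, Lorne 3.
A club with w wins dominates both others in C(w,2) triples; summing gives 1 + 6 + 6 + 3 + 15 + 6 + 15 + 6 + 3 = 61 transitive triples.
Total triples C(9,3) = 84, so cyclic triples = 84 − 61 = 23.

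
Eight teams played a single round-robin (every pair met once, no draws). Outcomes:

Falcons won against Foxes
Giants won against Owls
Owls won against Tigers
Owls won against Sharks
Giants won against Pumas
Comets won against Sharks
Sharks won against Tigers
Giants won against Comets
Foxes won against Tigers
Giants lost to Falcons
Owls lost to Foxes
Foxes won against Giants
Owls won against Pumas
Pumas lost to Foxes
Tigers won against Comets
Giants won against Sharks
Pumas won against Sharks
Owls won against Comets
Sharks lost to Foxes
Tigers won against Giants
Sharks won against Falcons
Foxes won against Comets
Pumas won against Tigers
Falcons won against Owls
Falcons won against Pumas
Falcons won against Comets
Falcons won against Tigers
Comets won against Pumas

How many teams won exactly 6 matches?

Win totals: Owls 4, Pumas 2, Falcons 6, Giants 4, Sharks 2, Tigers 2, Comets 2, Foxes 6.
Exactly 6: Falcons, Foxes — 2 teams.

2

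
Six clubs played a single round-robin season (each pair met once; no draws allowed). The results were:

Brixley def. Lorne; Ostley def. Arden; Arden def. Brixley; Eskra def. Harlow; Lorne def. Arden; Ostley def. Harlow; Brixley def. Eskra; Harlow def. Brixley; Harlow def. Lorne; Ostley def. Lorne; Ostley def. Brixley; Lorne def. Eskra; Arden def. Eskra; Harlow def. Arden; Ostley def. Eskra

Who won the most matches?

Win totals: Eskra 1, Brixley 2, Harlow 3, Lorne 2, Ostley 5, Arden 2.
Ostley leads with 5 wins (next highest: 3).

Ostley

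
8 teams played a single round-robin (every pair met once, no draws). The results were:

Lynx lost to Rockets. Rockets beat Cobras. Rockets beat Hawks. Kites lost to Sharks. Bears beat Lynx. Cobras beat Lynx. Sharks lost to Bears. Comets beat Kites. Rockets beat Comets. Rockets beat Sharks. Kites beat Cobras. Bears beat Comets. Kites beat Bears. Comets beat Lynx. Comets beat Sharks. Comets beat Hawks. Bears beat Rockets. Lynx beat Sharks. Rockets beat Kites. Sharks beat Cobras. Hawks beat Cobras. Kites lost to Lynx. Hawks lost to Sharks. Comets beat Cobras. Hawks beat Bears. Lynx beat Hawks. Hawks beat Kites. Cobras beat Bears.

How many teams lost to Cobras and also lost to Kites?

1

Cobras beat: Lynx, Bears.
Kites beat: Bears, Cobras.
Both beat: Bears — 1.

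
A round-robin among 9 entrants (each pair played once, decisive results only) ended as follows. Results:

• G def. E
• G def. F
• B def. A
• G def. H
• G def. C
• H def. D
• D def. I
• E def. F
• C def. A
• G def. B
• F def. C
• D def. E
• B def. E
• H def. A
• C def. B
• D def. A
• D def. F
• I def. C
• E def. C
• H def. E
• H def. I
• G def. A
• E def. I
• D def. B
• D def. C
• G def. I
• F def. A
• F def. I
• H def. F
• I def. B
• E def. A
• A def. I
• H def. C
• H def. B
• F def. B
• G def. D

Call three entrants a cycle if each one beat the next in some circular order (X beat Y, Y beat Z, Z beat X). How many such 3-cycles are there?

Win totals: A 1, B 2, C 2, D 6, E 4, F 4, G 8, H 7, I 2.
An entrant with w wins dominates both others in C(w,2) triples; summing gives 0 + 1 + 1 + 15 + 6 + 6 + 28 + 21 + 1 = 79 transitive triples.
Total triples C(9,3) = 84, so cyclic triples = 84 − 79 = 5.

5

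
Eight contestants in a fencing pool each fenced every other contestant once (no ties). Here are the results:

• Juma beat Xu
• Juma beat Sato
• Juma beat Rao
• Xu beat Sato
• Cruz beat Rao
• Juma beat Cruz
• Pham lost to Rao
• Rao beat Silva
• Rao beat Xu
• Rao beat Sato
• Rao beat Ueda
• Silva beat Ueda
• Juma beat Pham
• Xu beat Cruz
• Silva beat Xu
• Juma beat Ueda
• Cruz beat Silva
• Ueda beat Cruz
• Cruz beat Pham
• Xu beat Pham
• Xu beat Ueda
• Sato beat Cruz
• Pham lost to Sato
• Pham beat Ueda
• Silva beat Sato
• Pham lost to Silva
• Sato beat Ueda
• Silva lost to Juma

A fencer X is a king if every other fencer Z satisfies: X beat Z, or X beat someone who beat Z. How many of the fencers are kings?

Rao cannot reach Juma in two steps.
Juma reaches everyone (king).
Sato cannot reach Juma, Xu in two steps.
Ueda cannot reach Juma, Sato, Xu in two steps.
Pham cannot reach Rao, Juma, Sato, Silva, Xu in two steps.
Cruz cannot reach Juma in two steps.
Silva cannot reach Rao, Juma in two steps.
Xu cannot reach Juma in two steps.
Kings: Juma — 1.

1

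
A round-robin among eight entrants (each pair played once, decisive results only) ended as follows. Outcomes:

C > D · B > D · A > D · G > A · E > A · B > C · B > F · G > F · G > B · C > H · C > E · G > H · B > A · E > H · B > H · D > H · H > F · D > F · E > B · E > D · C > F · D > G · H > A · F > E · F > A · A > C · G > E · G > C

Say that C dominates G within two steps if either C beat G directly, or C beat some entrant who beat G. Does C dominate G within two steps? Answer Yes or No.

C did not beat G directly.
C beat D, E, F, H. Of those, D beat G.

Yes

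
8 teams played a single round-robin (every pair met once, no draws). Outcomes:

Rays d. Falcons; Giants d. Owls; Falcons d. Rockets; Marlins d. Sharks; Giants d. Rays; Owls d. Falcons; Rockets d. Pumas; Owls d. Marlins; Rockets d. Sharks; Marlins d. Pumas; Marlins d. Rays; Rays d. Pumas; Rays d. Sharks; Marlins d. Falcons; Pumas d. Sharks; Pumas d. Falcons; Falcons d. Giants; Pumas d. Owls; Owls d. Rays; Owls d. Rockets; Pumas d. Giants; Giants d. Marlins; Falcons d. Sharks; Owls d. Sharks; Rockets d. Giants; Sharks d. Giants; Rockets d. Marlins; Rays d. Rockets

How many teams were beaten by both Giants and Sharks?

Giants beat: Rays, Marlins, Owls.
Sharks beat: Giants.
No one was beaten by both.

0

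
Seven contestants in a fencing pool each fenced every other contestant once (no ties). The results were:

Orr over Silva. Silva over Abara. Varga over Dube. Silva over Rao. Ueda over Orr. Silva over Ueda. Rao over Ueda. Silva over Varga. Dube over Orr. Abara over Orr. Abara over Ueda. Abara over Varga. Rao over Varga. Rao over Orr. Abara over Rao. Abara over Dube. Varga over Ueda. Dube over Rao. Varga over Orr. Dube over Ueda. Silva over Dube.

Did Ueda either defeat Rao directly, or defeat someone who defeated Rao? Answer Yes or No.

Ueda did not beat Rao directly.
Ueda beat Orr, but each of them lost to Rao. No two-step path.

No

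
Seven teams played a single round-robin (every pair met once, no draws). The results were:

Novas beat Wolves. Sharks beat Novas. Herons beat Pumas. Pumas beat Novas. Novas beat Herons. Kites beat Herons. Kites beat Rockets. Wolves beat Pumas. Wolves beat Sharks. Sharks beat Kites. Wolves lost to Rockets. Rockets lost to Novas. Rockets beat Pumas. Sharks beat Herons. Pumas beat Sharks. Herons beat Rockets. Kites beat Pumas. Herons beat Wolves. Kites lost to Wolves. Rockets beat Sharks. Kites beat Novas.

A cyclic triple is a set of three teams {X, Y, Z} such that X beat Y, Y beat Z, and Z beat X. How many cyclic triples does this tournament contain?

13

Win totals: Sharks 3, Pumas 2, Novas 3, Rockets 3, Wolves 3, Herons 3, Kites 4.
A team with w wins dominates both others in C(w,2) triples; summing gives 3 + 1 + 3 + 3 + 3 + 3 + 6 = 22 transitive triples.
Total triples C(7,3) = 35, so cyclic triples = 35 − 22 = 13.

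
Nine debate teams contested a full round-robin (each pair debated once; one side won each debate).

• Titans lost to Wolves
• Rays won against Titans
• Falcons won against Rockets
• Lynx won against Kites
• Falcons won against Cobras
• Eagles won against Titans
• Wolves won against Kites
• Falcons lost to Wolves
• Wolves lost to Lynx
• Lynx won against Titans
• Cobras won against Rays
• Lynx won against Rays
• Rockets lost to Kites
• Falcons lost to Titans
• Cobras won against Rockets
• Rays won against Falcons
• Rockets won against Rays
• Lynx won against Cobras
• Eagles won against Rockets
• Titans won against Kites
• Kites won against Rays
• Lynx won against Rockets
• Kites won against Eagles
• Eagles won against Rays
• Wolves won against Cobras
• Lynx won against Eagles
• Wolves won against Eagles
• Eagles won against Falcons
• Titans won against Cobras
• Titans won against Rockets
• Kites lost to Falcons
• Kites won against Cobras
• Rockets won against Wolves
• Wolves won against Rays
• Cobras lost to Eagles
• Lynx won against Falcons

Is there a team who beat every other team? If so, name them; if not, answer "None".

Lynx has 8 wins out of 8 opponents — a perfect record.

Lynx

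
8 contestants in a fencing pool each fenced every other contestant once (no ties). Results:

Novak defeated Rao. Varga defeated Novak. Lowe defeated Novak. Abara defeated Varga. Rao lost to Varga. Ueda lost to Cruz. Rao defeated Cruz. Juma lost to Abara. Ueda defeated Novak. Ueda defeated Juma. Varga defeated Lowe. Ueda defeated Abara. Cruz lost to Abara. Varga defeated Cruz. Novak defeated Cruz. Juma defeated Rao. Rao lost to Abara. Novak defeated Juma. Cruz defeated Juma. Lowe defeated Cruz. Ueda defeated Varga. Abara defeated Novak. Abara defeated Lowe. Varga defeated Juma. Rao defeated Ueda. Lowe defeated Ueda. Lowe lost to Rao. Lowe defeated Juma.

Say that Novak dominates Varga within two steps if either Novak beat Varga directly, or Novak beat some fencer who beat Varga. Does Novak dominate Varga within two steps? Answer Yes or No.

Novak did not beat Varga directly.
Novak beat Juma, Cruz, Rao, but each of them lost to Varga. No two-step path.

No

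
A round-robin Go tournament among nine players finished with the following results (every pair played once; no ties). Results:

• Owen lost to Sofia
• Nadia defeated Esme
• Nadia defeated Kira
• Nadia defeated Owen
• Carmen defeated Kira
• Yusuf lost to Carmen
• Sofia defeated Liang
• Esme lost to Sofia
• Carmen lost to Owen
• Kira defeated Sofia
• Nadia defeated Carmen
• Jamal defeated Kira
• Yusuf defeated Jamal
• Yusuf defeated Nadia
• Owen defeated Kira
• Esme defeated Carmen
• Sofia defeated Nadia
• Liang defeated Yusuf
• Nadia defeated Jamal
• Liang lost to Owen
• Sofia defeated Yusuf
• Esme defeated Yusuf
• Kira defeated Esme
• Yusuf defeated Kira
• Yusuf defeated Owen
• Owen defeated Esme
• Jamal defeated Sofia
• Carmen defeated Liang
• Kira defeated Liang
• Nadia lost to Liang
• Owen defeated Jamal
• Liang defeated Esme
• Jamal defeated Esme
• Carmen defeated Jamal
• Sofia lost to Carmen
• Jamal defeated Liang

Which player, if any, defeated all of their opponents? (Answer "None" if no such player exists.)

Highest win total is Sofia with 5 (out of 8 possible).
Sofia lost to Jamal, Carmen, Kira, so no player went undefeated.

None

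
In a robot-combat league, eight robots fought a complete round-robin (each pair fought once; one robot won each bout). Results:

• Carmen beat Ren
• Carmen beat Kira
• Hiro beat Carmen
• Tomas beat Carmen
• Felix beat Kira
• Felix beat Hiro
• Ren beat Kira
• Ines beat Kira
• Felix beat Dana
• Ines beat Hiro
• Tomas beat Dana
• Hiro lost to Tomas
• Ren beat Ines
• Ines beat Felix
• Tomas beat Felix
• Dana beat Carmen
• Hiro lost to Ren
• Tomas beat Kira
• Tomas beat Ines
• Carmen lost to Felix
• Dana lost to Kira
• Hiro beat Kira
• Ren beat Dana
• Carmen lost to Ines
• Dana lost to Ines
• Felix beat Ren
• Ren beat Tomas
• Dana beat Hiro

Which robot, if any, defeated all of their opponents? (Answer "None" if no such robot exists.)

None

Highest win total is Tomas with 6 (out of 7 possible).
Tomas lost to Ren, so no robot went undefeated.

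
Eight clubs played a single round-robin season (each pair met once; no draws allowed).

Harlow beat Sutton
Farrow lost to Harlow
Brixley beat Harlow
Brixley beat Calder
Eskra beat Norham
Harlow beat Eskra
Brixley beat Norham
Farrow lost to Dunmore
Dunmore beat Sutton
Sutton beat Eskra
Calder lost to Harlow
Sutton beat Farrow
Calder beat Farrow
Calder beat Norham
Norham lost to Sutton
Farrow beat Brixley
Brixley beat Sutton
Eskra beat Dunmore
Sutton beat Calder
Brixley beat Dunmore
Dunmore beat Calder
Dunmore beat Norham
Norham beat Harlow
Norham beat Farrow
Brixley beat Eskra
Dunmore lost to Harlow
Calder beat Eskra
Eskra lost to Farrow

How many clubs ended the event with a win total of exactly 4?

Win totals: Harlow 5, Norham 2, Calder 3, Farrow 2, Eskra 2, Brixley 6, Dunmore 4, Sutton 4.
Exactly 4: Dunmore, Sutton — 2 clubs.

2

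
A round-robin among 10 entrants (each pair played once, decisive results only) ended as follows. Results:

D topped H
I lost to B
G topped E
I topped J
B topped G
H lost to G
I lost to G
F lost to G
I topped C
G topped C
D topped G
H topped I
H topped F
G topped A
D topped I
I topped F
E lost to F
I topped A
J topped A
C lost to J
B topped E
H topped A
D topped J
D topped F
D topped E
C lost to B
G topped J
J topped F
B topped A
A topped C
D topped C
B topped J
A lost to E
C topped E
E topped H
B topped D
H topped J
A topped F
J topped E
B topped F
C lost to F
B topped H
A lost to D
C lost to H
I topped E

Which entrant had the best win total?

B

Win totals: A 2, B 9, C 1, D 8, E 2, F 2, G 7, H 5, I 5, J 4.
B leads with 9 wins (next highest: 8).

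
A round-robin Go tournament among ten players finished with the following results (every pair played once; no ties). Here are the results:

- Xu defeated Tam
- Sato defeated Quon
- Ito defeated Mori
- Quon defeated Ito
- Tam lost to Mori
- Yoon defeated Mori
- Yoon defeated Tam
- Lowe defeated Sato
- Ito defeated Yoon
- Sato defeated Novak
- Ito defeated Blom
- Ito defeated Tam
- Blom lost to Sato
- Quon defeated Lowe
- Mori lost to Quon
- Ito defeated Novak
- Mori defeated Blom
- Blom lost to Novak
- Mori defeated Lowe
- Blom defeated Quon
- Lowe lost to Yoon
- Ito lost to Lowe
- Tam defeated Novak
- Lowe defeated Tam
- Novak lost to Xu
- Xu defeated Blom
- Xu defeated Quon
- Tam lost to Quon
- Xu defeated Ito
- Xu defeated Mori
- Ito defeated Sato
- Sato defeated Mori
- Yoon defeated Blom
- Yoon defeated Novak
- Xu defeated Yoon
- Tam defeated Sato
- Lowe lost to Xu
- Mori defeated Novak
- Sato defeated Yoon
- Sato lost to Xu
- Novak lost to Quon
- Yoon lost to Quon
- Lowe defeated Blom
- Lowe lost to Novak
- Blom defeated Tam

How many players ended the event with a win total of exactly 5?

2

Win totals: Quon 6, Mori 4, Xu 9, Tam 2, Lowe 4, Sato 5, Novak 2, Yoon 5, Ito 6, Blom 2.
Exactly 5: Sato, Yoon — 2 players.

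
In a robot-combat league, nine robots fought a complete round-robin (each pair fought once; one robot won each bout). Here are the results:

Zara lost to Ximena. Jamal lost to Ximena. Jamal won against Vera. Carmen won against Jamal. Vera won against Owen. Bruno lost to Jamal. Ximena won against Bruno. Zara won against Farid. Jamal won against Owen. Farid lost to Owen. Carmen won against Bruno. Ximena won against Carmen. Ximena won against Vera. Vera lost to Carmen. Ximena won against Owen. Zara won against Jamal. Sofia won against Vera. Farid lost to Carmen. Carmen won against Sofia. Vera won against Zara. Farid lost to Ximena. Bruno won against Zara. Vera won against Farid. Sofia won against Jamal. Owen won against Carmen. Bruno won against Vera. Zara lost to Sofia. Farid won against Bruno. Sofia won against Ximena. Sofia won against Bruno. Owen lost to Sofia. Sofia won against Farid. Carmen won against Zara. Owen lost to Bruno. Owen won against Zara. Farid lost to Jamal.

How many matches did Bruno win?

3

Bruno's results: beat Zara, Owen, Vera; lost to Jamal, Carmen, Sofia, Farid, Ximena.
That is 3 wins.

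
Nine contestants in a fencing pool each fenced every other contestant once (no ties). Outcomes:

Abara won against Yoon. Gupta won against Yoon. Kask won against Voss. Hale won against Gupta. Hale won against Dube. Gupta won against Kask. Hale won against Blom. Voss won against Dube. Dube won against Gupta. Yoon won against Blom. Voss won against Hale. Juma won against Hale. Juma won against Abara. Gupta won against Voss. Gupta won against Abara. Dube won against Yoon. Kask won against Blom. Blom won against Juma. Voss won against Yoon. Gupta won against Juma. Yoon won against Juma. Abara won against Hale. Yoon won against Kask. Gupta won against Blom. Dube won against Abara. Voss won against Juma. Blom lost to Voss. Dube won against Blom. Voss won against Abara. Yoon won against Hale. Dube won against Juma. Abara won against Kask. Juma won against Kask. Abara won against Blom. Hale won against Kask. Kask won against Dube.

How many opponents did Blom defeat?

1

Blom's results: beat Juma; lost to Yoon, Hale, Kask, Dube, Abara, Gupta, Voss.
That is 1 win.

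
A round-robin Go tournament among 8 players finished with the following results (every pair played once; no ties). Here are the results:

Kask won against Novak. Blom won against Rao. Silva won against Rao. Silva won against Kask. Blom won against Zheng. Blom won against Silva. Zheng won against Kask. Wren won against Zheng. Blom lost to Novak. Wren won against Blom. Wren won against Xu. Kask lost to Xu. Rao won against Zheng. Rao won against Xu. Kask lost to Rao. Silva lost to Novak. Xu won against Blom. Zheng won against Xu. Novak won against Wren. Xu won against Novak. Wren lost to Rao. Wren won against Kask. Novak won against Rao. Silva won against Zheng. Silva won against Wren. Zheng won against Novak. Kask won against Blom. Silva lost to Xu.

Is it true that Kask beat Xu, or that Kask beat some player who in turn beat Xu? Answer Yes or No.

No

Kask did not beat Xu directly.
Kask beat Blom, Novak, but each of them lost to Xu. No two-step path.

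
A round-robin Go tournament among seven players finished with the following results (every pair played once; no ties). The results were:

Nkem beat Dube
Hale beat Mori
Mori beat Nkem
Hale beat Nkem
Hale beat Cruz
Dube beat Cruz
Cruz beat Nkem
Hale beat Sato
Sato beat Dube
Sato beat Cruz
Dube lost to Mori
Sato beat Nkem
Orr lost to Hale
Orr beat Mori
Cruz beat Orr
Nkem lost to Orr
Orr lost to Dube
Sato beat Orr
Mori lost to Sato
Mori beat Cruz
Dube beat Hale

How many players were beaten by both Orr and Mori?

Orr beat: Nkem, Mori.
Mori beat: Cruz, Nkem, Dube.
Both beat: Nkem — 1.

1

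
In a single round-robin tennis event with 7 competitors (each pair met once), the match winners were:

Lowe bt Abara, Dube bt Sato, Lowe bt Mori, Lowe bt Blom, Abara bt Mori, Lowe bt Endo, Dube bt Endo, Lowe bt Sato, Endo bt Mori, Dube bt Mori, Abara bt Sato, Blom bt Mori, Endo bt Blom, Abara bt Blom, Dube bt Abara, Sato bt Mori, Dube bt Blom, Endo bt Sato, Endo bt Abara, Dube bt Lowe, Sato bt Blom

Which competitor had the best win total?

Dube

Win totals: Mori 0, Abara 3, Blom 1, Lowe 5, Sato 2, Dube 6, Endo 4.
Dube leads with 6 wins (next highest: 5).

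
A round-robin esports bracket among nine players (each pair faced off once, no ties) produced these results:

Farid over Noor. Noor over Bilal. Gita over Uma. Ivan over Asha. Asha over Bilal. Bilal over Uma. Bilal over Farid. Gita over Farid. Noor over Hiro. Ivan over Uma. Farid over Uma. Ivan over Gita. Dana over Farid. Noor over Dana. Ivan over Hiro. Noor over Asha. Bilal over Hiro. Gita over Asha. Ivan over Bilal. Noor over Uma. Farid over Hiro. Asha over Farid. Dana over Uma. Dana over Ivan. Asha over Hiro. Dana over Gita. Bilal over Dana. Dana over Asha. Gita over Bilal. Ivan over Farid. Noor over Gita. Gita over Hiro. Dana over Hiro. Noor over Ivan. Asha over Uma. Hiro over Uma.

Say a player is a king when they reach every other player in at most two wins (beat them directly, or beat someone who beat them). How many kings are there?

Hiro cannot reach Noor, Asha, Gita, Dana, Farid, Bilal, Ivan in two steps.
Noor reaches everyone (king).
Asha cannot reach Gita, Ivan in two steps.
Gita cannot reach Ivan in two steps.
Uma cannot reach Hiro, Noor, Asha, Gita, Dana, Farid, Bilal, Ivan in two steps.
Dana reaches everyone (king).
Farid reaches everyone (king).
Bilal reaches everyone (king).
Ivan reaches everyone (king).
Kings: Noor, Dana, Farid, Bilal, Ivan — 5.

5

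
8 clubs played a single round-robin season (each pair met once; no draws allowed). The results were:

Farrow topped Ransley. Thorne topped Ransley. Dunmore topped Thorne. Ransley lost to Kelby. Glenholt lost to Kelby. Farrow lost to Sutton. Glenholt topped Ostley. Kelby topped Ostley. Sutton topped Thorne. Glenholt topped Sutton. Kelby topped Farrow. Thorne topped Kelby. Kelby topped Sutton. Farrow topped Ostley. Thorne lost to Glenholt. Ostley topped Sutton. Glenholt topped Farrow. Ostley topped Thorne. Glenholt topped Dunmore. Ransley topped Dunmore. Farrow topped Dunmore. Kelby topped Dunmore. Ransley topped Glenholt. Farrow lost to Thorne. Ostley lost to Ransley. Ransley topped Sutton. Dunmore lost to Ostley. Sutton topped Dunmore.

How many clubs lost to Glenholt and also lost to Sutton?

3

Glenholt beat: Dunmore, Sutton, Farrow, Thorne, Ostley.
Sutton beat: Dunmore, Farrow, Thorne.
Both beat: Dunmore, Farrow, Thorne — 3.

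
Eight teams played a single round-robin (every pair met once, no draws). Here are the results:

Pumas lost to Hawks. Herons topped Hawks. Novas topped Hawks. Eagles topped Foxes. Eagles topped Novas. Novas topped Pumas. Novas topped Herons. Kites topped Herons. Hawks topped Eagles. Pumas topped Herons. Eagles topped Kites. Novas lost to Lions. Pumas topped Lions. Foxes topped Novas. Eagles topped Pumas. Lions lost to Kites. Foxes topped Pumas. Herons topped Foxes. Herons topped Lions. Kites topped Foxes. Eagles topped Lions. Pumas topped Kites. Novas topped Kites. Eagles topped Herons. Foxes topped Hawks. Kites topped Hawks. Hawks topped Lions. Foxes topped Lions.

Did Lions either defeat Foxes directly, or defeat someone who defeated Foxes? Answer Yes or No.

No

Lions did not beat Foxes directly.
Lions beat Novas, but each of them lost to Foxes. No two-step path.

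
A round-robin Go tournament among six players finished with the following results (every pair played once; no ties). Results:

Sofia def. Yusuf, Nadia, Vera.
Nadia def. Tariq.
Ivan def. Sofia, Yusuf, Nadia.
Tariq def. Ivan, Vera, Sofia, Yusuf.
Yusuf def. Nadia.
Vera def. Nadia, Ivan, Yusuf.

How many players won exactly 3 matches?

Win totals: Ivan 3, Vera 3, Tariq 4, Yusuf 1, Sofia 3, Nadia 1.
Exactly 3: Ivan, Vera, Sofia — 3 players.

3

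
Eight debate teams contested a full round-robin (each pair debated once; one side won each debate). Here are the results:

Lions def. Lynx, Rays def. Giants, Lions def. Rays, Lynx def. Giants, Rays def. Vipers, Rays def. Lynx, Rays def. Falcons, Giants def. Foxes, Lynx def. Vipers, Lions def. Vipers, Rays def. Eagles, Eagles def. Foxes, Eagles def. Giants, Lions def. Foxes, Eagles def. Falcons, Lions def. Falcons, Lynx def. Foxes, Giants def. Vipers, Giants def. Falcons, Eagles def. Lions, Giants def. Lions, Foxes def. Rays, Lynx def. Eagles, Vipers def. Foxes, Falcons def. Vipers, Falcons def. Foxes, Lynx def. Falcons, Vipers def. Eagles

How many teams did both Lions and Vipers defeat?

1

Lions beat: Lynx, Rays, Foxes, Vipers, Falcons.
Vipers beat: Eagles, Foxes.
Both beat: Foxes — 1.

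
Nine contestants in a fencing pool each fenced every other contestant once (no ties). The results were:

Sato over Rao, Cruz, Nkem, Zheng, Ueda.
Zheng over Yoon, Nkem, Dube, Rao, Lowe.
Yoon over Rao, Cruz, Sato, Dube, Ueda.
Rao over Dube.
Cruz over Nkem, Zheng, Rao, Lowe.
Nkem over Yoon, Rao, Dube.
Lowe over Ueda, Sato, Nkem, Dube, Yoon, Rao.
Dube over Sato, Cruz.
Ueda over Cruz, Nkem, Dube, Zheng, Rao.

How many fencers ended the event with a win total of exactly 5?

Win totals: Ueda 5, Lowe 6, Rao 1, Zheng 5, Sato 5, Cruz 4, Nkem 3, Dube 2, Yoon 5.
Exactly 5: Ueda, Zheng, Sato, Yoon — 4 fencers.

4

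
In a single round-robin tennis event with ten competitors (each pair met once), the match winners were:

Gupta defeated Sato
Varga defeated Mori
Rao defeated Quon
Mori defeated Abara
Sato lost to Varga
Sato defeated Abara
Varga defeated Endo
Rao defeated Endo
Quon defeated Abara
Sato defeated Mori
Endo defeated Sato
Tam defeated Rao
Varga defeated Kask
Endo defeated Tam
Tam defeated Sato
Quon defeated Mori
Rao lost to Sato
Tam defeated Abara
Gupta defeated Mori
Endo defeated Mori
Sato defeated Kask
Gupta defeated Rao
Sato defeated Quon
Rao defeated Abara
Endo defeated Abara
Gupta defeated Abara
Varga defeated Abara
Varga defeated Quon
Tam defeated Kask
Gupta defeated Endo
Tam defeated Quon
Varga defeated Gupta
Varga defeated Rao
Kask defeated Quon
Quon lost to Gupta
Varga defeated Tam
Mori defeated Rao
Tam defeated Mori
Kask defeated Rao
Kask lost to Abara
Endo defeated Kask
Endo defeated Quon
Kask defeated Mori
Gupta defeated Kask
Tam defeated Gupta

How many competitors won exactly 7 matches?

2

Win totals: Rao 3, Tam 7, Varga 9, Sato 5, Kask 3, Mori 2, Abara 1, Gupta 7, Endo 6, Quon 2.
Exactly 7: Tam, Gupta — 2 competitors.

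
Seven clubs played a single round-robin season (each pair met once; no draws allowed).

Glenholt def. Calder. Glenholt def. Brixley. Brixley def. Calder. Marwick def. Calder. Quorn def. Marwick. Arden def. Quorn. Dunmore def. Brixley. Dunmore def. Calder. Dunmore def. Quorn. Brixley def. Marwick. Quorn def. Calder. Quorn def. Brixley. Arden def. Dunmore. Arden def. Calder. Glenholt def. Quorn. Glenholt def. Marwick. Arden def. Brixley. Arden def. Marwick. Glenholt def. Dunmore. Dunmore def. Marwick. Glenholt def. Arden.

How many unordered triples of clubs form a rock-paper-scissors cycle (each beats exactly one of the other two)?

Win totals: Calder 0, Brixley 2, Arden 5, Dunmore 4, Marwick 1, Glenholt 6, Quorn 3.
A club with w wins dominates both others in C(w,2) triples; summing gives 0 + 1 + 10 + 6 + 0 + 15 + 3 = 35 transitive triples.
Total triples C(7,3) = 35, so cyclic triples = 35 − 35 = 0.

0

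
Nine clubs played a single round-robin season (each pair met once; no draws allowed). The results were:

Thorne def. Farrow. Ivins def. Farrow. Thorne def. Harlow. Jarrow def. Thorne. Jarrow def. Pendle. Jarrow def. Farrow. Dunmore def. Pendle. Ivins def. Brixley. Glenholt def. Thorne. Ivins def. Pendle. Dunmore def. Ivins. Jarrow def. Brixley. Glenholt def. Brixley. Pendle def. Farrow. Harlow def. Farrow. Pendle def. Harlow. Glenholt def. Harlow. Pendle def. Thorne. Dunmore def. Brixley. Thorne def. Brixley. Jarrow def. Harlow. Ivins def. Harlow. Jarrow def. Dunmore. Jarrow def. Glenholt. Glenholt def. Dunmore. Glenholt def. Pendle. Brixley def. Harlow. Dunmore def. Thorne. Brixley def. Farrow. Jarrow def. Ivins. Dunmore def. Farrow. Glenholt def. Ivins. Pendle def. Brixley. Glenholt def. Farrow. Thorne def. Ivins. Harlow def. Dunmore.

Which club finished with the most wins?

Win totals: Glenholt 7, Pendle 4, Jarrow 8, Harlow 2, Farrow 0, Brixley 2, Ivins 4, Dunmore 5, Thorne 4.
Jarrow leads with 8 wins (next highest: 7).

Jarrow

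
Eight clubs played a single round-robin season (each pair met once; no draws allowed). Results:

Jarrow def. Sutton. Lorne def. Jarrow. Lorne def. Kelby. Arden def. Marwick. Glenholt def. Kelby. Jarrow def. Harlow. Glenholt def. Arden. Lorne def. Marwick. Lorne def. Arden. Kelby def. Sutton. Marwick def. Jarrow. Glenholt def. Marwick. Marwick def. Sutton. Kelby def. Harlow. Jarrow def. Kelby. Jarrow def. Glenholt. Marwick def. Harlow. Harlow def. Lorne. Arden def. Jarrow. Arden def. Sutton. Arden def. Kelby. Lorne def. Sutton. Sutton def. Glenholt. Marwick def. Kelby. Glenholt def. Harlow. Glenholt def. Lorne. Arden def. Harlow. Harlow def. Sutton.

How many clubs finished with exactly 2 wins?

2

Win totals: Harlow 2, Arden 5, Marwick 4, Sutton 1, Glenholt 5, Jarrow 4, Kelby 2, Lorne 5.
Exactly 2: Harlow, Kelby — 2 clubs.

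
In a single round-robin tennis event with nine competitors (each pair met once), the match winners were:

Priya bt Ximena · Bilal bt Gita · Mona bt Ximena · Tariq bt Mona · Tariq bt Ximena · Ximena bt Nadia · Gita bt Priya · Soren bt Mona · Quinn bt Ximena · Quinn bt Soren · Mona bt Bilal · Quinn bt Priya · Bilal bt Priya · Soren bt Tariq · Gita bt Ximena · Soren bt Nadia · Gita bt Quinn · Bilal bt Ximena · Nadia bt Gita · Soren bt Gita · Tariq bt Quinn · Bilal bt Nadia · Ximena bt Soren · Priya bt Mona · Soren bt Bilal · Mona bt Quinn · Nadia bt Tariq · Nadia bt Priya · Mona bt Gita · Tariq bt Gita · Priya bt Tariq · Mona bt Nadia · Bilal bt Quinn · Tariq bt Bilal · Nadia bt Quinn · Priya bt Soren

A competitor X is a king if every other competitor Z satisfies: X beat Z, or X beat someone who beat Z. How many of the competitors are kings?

Quinn reaches everyone (king).
Tariq reaches everyone (king).
Nadia reaches everyone (king).
Priya reaches everyone (king).
Mona reaches everyone (king).
Bilal reaches everyone (king).
Gita cannot reach Bilal in two steps.
Ximena reaches everyone (king).
Soren reaches everyone (king).
Kings: Quinn, Tariq, Nadia, Priya, Mona, Bilal, Ximena, Soren — 8.

8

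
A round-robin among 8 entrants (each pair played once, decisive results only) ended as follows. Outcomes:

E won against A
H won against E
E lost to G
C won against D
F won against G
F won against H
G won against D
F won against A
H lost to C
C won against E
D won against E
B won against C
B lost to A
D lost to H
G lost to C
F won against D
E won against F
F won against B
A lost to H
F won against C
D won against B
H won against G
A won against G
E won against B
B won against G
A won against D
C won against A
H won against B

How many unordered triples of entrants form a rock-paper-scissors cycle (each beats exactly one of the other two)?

Win totals: A 3, B 2, C 5, D 2, E 3, F 6, G 2, H 5.
An entrant with w wins dominates both others in C(w,2) triples; summing gives 3 + 1 + 10 + 1 + 3 + 15 + 1 + 10 = 44 transitive triples.
Total triples C(8,3) = 56, so cyclic triples = 56 − 44 = 12.

12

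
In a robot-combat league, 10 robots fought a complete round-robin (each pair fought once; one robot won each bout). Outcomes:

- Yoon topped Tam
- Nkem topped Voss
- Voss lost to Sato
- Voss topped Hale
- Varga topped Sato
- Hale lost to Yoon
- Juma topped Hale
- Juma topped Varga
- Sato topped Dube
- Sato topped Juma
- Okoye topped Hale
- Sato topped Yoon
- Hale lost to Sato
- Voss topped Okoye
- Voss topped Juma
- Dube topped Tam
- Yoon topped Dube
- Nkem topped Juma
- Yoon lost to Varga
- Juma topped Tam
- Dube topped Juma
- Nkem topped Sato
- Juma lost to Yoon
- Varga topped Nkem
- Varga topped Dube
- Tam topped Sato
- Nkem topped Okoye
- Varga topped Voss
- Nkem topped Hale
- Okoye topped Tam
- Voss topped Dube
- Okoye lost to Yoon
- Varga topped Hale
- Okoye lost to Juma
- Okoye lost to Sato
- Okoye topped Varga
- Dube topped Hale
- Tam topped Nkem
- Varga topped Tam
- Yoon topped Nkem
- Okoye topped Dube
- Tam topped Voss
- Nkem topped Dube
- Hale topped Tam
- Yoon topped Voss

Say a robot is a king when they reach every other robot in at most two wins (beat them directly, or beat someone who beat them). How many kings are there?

Nkem reaches everyone (king).
Voss cannot reach Nkem, Sato, Yoon in two steps.
Sato reaches everyone (king).
Varga reaches everyone (king).
Okoye reaches everyone (king).
Dube cannot reach Yoon in two steps.
Yoon reaches everyone (king).
Tam cannot reach Varga in two steps.
Juma reaches everyone (king).
Hale cannot reach Varga, Okoye, Dube, Yoon, Juma in two steps.
Kings: Nkem, Sato, Varga, Okoye, Yoon, Juma — 6.

6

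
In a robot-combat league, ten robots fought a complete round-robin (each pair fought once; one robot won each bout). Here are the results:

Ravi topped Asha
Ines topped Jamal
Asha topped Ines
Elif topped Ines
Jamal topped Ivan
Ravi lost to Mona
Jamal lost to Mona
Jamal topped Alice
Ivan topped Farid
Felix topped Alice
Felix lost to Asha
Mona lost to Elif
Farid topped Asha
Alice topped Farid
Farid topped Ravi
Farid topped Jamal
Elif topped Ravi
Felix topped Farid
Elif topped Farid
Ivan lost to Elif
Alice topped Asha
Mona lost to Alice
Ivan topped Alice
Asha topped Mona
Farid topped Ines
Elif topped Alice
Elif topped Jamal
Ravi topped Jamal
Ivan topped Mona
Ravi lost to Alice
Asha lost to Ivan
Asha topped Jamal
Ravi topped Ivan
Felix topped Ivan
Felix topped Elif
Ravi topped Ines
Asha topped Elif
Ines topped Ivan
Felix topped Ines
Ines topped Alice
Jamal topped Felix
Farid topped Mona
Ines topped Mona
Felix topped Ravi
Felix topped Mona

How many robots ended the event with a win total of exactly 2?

1

Win totals: Ravi 4, Asha 5, Alice 4, Mona 2, Ines 4, Elif 7, Felix 7, Jamal 3, Ivan 4, Farid 5.
Exactly 2: Mona — 1 robot.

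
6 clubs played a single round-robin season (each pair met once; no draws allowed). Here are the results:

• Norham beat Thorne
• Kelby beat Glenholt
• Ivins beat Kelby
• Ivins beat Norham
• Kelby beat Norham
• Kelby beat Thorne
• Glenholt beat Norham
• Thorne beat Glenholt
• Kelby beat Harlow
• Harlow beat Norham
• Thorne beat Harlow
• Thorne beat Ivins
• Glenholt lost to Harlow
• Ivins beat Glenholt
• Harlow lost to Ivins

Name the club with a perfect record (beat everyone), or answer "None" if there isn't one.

Highest win total is Kelby with 4 (out of 5 possible).
Kelby lost to Ivins, so no club went undefeated.

None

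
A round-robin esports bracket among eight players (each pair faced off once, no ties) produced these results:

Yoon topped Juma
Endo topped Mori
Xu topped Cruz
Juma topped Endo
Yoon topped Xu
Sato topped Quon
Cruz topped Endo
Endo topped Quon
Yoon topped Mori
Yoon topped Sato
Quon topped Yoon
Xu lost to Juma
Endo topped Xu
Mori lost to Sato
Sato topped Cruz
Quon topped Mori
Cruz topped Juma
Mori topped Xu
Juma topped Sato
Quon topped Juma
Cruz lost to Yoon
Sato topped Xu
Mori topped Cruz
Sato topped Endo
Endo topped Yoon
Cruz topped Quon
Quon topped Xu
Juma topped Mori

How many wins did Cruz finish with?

Cruz's results: beat Endo, Quon, Juma; lost to Mori, Yoon, Xu, Sato.
That is 3 wins.

3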